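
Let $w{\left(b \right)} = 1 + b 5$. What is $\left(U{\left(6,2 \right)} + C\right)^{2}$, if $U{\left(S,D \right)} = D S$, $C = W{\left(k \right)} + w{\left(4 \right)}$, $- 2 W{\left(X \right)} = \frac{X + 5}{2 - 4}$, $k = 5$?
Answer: $\frac{5041}{4} \approx 1260.3$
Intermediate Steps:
$w{\left(b \right)} = 1 + 5 b$
$W{\left(X \right)} = \frac{5}{4} + \frac{X}{4}$ ($W{\left(X \right)} = - \frac{\left(X + 5\right) \frac{1}{2 - 4}}{2} = - \frac{\left(5 + X\right) \frac{1}{-2}}{2} = - \frac{\left(5 + X\right) \left(- \frac{1}{2}\right)}{2} = - \frac{- \frac{5}{2} - \frac{X}{2}}{2} = \frac{5}{4} + \frac{X}{4}$)
$C = \frac{47}{2}$ ($C = \left(\frac{5}{4} + \frac{1}{4} \cdot 5\right) + \left(1 + 5 \cdot 4\right) = \left(\frac{5}{4} + \frac{5}{4}\right) + \left(1 + 20\right) = \frac{5}{2} + 21 = \frac{47}{2} \approx 23.5$)
$\left(U{\left(6,2 \right)} + C\right)^{2} = \left(2 \cdot 6 + \frac{47}{2}\right)^{2} = \left(12 + \frac{47}{2}\right)^{2} = \left(\frac{71}{2}\right)^{2} = \frac{5041}{4}$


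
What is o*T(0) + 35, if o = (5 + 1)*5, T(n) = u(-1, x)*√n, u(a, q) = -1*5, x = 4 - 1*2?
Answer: 35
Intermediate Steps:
x = 2 (x = 4 - 2 = 2)
u(a, q) = -5
T(n) = -5*√n
o = 30 (o = 6*5 = 30)
o*T(0) + 35 = 30*(-5*√0) + 35 = 30*(-5*0) + 35 = 30*0 + 35 = 0 + 35 = 35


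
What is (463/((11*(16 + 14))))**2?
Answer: 214369/108900 ≈ 1.9685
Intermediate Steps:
(463/((11*(16 + 14))))**2 = (463/((11*30)))**2 = (463/330)**2 = 214369/108900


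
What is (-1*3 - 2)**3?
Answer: -125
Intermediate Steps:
(-1*3 - 2)**3 = (-3 - 2)**3 = (-5)**3 = -125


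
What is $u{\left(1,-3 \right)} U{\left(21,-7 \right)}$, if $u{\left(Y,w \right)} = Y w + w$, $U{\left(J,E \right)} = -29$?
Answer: $174$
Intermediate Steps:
$u{\left(Y,w \right)} = w + Y w$
$u{\left(1,-3 \right)} U{\left(21,-7 \right)} = - 3 \left(1 + 1\right) \left(-29\right) = \left(-3\right) 2 \left(-29\right) = \left(-6\right) \left(-29\right) = 174$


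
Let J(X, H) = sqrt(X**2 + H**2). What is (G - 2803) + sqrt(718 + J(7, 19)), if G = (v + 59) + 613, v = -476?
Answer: -2607 + sqrt(718 + sqrt(410)) ≈ -2579.8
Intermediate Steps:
J(X, H) = sqrt(H**2 + X**2)
G = 196 (G = (-476 + 59) + 613 = -417 + 613 = 196)
(G - 2803) + sqrt(718 + J(7, 19)) = (196 - 2803) + sqrt(718 + sqrt(19**2 + 7**2)) = -2607 + sqrt(718 + sqrt(361 + 49)) = -2607 + sqrt(718 + sqrt(410))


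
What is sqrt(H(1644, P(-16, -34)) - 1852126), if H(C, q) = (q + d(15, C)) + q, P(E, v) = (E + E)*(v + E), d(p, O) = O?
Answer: I*sqrt(1847282) ≈ 1359.1*I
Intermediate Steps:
P(E, v) = 2*E*(E + v) (P(E, v) = (2*E)*(E + v) = 2*E*(E + v))
H(C, q) = C + 2*q (H(C, q) = (q + C) + q = (C + q) + q = C + 2*q)
sqrt(H(1644, P(-16, -34)) - 1852126) = sqrt((1644 + 2*(2*(-16)*(-16 - 34))) - 1852126) = sqrt((1644 + 2*(2*(-16)*(-50))) - 1852126) = sqrt((1644 + 2*1600) - 1852126) = sqrt((1644 + 3200) - 1852126) = sqrt(4844 - 1852126) = sqrt(-1847282) = I*sqrt(1847282)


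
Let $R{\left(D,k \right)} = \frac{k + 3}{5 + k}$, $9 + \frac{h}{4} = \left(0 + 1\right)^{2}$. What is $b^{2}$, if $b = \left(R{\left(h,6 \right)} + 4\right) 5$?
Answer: $\frac{70225}{121} \approx 580.37$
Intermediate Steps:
$h = -32$ ($h = -36 + 4 \left(0 + 1\right)^{2} = -36 + 4 \cdot 1^{2} = -36 + 4 \cdot 1 = -36 + 4 = -32$)
$R{\left(D,k \right)} = \frac{3 + k}{5 + k}$
$b = \frac{265}{11}$ ($b = \left(\frac{3 + 6}{5 + 6} + 4\right) 5 = \left(\frac{1}{11} \cdot 9 + 4\right) 5 = \left(\frac{9}{11} + 4\right) 5 = \frac{53}{11} \cdot 5 = \frac{265}{11} \approx 24.091$)
$b^{2} = \left(\frac{265}{11}\right)^{2} = \frac{70225}{121}$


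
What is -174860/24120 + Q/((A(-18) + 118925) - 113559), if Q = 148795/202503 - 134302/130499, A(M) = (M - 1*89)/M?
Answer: -7447065424548379051/1027232416563595830 ≈ -7.2496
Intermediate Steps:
A(M) = (-89 + M)/M (A(M) = (M - 89)/M = (-89 + M)/M)
Q = -7778959201/26426438997 (Q = 148795*(1/202503) - 134302*1/130499 = 148795/202503 - 134302/130499 = -7778959201/26426438997 ≈ -0.29436)
-174860/24120 + Q/((A(-18) + 118925) - 113559) = -174860/24120 - 7778959201/(26426438997*(((-89 - 18)/(-18) + 118925) - 113559)) = -174860*1/24120 - 7778959201/(26426438997*((-1/18*(-107) + 118925) - 113559)) = -8743/1206 - 7778959201/(26426438997*((107/18 + 118925) - 113559)) = -8743/1206 - 7778959201/(26426438997*(2140757/18 - 113559)) = -8743/1206 - 7778959201/(26426438997*96695/18) = -8743/1206 - 7778959201/26426438997*18/96695 = -8743/1206 - 46673755206/851768172938305 = -7447065424548379051/1027232416563595830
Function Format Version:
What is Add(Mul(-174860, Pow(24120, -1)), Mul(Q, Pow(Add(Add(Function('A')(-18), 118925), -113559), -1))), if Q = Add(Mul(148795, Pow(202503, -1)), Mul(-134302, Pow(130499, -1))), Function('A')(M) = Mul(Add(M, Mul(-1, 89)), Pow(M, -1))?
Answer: Rational(-7447065424548379051, 1027232416563595830) ≈ -7.2496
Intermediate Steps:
Function('A')(M) = Mul(Pow(M, -1), Add(-89, M)) (Function('A')(M) = Mul(Add(M, -89), Pow(M, -1)) = Mul(Add(-89, M), Pow(M, -1)) = Mul(Pow(M, -1), Add(-89, M)))
Q = Rational(-7778959201, 26426438997) (Q = Add(Mul(148795, Rational(1, 202503)), Mul(-134302, Rational(1, 130499))) = Add(Rational(148795, 202503), Rational(-134302, 130499)) = Rational(-7778959201, 26426438997) ≈ -0.29436)
Add(Mul(-174860, Pow(24120, -1)), Mul(Q, Pow(Add(Add(Function('A')(-18), 118925), -113559), -1))) = Add(Mul(-174860, Pow(24120, -1)), Mul(Rational(-7778959201, 26426438997), Pow(Add(Add(Mul(Pow(-18, -1), Add(-89, -18)), 118925), -113559), -1))) = Add(Mul(-174860, Rational(1, 24120)), Mul(Rational(-7778959201, 26426438997), Pow(Add(Add(Mul(Rational(-1, 18), -107), 118925), -113559), -1))) = Add(Rational(-8743, 1206), Mul(Rational(-7778959201, 26426438997), Pow(Add(Add(Rational(107, 18), 118925), -113559), -1))) = Add(Rational(-8743, 1206), Mul(Rational(-7778959201, 26426438997), Pow(Add(Rational(2140757, 18), -113559), -1))) = Add(Rational(-8743, 1206), Mul(Rational(-7778959201, 26426438997), Pow(Rational(96695, 18), -1))) = Add(Rational(-8743, 1206), Mul(Rational(-7778959201, 26426438997), Rational(18, 96695))) = Add(Rational(-8743, 1206), Rational(-46673755206, 851768172938305)) = Rational(-7447065424548379051, 1027232416563595830)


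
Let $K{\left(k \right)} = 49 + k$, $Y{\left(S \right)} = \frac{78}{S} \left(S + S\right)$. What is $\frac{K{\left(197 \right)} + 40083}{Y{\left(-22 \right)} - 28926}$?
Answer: $- \frac{13443}{9590} \approx -1.4018$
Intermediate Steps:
$Y{\left(S \right)} = 156$ ($Y{\left(S \right)} = \frac{78}{S} 2 S = 156$)
$\frac{K{\left(197 \right)} + 40083}{Y{\left(-22 \right)} - 28926} = \frac{\left(49 + 197\right) + 40083}{156 - 28926} = \frac{246 + 40083}{-28770} = 40329 \left(- \frac{1}{28770}\right) = - \frac{13443}{9590}$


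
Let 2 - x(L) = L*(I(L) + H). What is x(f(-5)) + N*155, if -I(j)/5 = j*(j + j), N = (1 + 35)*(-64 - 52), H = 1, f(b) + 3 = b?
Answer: -652390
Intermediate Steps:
f(b) = -3 + b
N = -4176 (N = 36*(-116) = -4176)
I(j) = -10*j² (I(j) = -5*j*(j + j) = -5*j*2*j = -10*j²)
x(L) = 2 - L*(1 - 10*L²) (x(L) = 2 - L*(-10*L² + 1) = 2 - L*(1 - 10*L²))
x(f(-5)) + N*155 = (2 - (-3 - 5) + 10*(-3 - 5)³) - 4176*155 = (2 - 1*(-8) + 10*(-8)³) - 647280 = (2 + 8 + 10*(-512)) - 647280 = (2 + 8 - 5120) - 647280 = -5110 - 647280 = -652390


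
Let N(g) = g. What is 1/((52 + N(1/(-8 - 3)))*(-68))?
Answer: -11/38828 ≈ -0.00028330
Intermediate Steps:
1/((52 + N(1/(-8 - 3)))*(-68)) = 1/((52 + 1/(-8 - 3))*(-68)) = 1/((52 + 1/(-11))*(-68)) = 1/((52 - 1/11)*(-68)) = 1/((571/11)*(-68)) = 1/(-38828/11) = -11/38828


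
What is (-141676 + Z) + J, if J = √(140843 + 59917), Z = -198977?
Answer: -340653 + 2*√50190 ≈ -3.4021e+5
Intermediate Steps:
J = 2*√50190 (J = √200760 = 2*√50190 ≈ 448.06)
(-141676 + Z) + J = (-141676 - 198977) + 2*√50190 = -340653 + 2*√50190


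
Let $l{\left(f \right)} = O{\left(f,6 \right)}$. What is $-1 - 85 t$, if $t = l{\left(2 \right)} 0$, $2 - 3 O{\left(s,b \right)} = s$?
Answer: $-1$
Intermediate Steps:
$O{\left(s,b \right)} = \frac{2}{3} - \frac{s}{3}$
$l{\left(f \right)} = \frac{2}{3} - \frac{f}{3}$
$t = 0$ ($t = \left(\frac{2}{3} - \frac{2}{3}\right) 0 = 0 \cdot 0 = 0$)
$-1 - 85 t = -1 - 0 = -1 + 0 = -1$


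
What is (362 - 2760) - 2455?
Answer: -4853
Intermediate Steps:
(362 - 2760) - 2455 = -2398 - 2455 = -4853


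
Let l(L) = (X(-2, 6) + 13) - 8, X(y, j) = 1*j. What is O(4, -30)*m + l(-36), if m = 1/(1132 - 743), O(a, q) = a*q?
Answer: 4159/389 ≈ 10.692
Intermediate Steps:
X(y, j) = j
l(L) = 11 (l(L) = (6 + 13) - 8 = 19 - 8 = 11)
m = 1/389 ≈ 0.0025707
O(4, -30)*m + l(-36) = (4*(-30))*(1/389) + 11 = -120*1/389 + 11 = -120/389 + 11 = 4159/389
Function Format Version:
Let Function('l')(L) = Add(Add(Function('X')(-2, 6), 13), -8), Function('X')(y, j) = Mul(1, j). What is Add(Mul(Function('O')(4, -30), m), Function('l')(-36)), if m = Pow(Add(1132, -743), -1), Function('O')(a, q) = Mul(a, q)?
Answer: Rational(4159, 389) ≈ 10.692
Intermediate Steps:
Function('X')(y, j) = j
Function('l')(L) = 11 (Function('l')(L) = Add(Add(6, 13), -8) = Add(19, -8) = 11)
m = Rational(1, 389) (m = Pow(389, -1) = Rational(1, 389) ≈ 0.0025707)
Add(Mul(Function('O')(4, -30), m), Function('l')(-36)) = Add(Mul(Mul(4, -30), Rational(1, 389)), 11) = Add(Mul(-120, Rational(1, 389)), 11) = Add(Rational(-120, 389), 11) = Rational(4159, 389)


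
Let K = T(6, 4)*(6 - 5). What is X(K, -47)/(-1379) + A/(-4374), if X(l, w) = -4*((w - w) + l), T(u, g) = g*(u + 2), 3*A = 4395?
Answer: -1460363/6031746 ≈ -0.24211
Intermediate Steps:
A = 1465 (A = (⅓)*4395 = 1465)
T(u, g) = g*(2 + u)
K = 32 (K = (4*(2 + 6))*(6 - 5) = (4*8)*1 = 32*1 = 32)
X(l, w) = -4*l (X(l, w) = -4*(0 + l) = -4*l)
X(K, -47)/(-1379) + A/(-4374) = -4*32/(-1379) + 1465/(-4374) = -128*(-1/1379) + 1465*(-1/4374) = 128/1379 - 1465/4374 = -1460363/6031746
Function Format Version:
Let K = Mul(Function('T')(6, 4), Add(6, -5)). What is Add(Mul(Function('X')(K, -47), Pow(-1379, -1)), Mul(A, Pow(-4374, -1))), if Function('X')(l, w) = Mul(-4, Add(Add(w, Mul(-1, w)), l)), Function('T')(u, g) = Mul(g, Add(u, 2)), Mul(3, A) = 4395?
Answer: Rational(-1460363, 6031746) ≈ -0.24211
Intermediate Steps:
A = 1465 (A = Mul(Rational(1, 3), 4395) = 1465)
Function('T')(u, g) = Mul(g, Add(2, u))
K = 32 (K = Mul(Mul(4, Add(2, 6)), Add(6, -5)) = Mul(Mul(4, 8), 1) = Mul(32, 1) = 32)
Function('X')(l, w) = Mul(-4, l) (Function('X')(l, w) = Mul(-4, Add(0, l)) = Mul(-4, l))
Add(Mul(Function('X')(K, -47), Pow(-1379, -1)), Mul(A, Pow(-4374, -1))) = Add(Mul(Mul(-4, 32), Pow(-1379, -1)), Mul(1465, Pow(-4374, -1))) = Add(Mul(-128, Rational(-1, 1379)), Mul(1465, Rational(-1, 4374))) = Add(Rational(128, 1379), Rational(-1465, 4374)) = Rational(-1460363, 6031746)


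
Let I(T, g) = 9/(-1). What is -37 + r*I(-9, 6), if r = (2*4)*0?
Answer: -37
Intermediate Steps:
I(T, g) = -9 (I(T, g) = 9*(-1) = -9)
r = 0 (r = 8*0 = 0)
-37 + r*I(-9, 6) = -37 + 0*(-9) = -37 + 0 = -37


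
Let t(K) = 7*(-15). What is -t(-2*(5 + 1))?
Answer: 105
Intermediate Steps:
t(K) = -105
-t(-2*(5 + 1)) = -1*(-105) = 105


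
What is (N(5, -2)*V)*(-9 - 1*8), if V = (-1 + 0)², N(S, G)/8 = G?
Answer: 272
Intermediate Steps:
N(S, G) = 8*G
V = 1 (V = (-1)² = 1)
(N(5, -2)*V)*(-9 - 1*8) = ((8*(-2))*1)*(-9 - 1*8) = (-16*1)*(-9 - 8) = -16*(-17) = 272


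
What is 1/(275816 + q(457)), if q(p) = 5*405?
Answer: 1/277841 ≈ 3.5992e-6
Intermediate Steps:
q(p) = 2025
1/(275816 + q(457)) = 1/(275816 + 2025) = 1/277841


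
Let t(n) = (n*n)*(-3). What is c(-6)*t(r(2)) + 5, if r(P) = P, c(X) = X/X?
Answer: -7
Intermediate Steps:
c(X) = 1
t(n) = -3*n**2 (t(n) = n**2*(-3) = -3*n**2)
c(-6)*t(r(2)) + 5 = 1*(-3*2**2) + 5 = 1*(-3*4) + 5 = 1*(-12) + 5 = -12 + 5 = -7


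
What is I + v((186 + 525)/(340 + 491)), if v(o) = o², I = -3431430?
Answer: -263290136301/76729 ≈ -3.4314e+6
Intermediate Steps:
I + v((186 + 525)/(340 + 491)) = -3431430 + ((186 + 525)/(340 + 491))² = -3431430 + (711/831)² = -3431430 + (711*(1/831))² = -3431430 + (237/277)² = -3431430 + 56169/76729 = -263290136301/76729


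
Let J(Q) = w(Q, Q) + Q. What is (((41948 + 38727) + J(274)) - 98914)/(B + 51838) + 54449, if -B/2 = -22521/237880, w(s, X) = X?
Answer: 335710514620669/6165634241 ≈ 54449.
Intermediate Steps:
B = 22521/118940 (B = -(-45042)/237880 = -2*(-22521/237880) = 22521/118940 ≈ 0.18935)
J(Q) = 2*Q (J(Q) = Q + Q = 2*Q)
(((41948 + 38727) + J(274)) - 98914)/(B + 51838) + 54449 = (((41948 + 38727) + 2*274) - 98914)/(22521/118940 + 51838) + 54449 = ((80675 + 548) - 98914)/(6165634241/118940) + 54449 = (81223 - 98914)*(118940/6165634241) + 54449 = -17691*118940/6165634241 + 54449 = -2104167540/6165634241 + 54449 = 335710514620669/6165634241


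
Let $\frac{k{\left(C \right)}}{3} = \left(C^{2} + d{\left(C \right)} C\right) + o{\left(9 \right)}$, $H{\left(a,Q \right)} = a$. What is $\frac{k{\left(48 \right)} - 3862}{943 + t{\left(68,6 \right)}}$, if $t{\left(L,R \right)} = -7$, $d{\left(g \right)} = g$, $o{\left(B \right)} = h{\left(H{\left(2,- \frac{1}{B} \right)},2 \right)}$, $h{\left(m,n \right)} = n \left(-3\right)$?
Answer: $\frac{1243}{117} \approx 10.624$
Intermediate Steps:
$h{\left(m,n \right)} = - 3 n$
$o{\left(B \right)} = -6$ ($o{\left(B \right)} = \left(-3\right) 2 = -6$)
$k{\left(C \right)} = -18 + 6 C^{2}$ ($k{\left(C \right)} = 3 \left(\left(C^{2} + C C\right) - 6\right) = 3 \left(\left(C^{2} + C^{2}\right) - 6\right) = 3 \left(2 C^{2} - 6\right) = 3 \left(-6 + 2 C^{2}\right) = -18 + 6 C^{2}$)
$\frac{k{\left(48 \right)} - 3862}{943 + t{\left(68,6 \right)}} = \frac{\left(-18 + 6 \cdot 48^{2}\right) - 3862}{943 - 7} = \frac{\left(-18 + 6 \cdot 2304\right) - 3862}{936} = \left(\left(-18 + 13824\right) - 3862\right) \frac{1}{936} = \left(13806 - 3862\right) \frac{1}{936} = 9944 \cdot \frac{1}{936} = \frac{1243}{117}$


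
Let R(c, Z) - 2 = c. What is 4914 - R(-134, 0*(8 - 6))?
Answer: 5046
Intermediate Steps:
R(c, Z) = 2 + c
4914 - R(-134, 0*(8 - 6)) = 4914 - (2 - 134) = 4914 - 1*(-132) = 4914 + 132 = 5046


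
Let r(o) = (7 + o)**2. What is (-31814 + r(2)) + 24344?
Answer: -7389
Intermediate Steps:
(-31814 + r(2)) + 24344 = (-31814 + (7 + 2)**2) + 24344 = (-31814 + 9**2) + 24344 = (-31814 + 81) + 24344 = -31733 + 24344 = -7389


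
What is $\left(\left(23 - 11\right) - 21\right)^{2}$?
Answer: $81$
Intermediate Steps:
$\left(\left(23 - 11\right) - 21\right)^{2} = \left(12 - 21\right)^{2} = \left(-9\right)^{2} = 81$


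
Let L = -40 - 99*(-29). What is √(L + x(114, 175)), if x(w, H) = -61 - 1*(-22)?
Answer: 2*√698 ≈ 52.839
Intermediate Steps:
x(w, H) = -39 (x(w, H) = -61 + 22 = -39)
L = 2831 (L = -40 + 2871 = 2831)
√(L + x(114, 175)) = √(2831 - 39) = √2792 = 2*√698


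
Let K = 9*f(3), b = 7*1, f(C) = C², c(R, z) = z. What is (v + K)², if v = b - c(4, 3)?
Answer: 7225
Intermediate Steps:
b = 7
v = 4 (v = 7 - 1*3 = 7 - 3 = 4)
K = 81 (K = 9*3² = 9*9 = 81)
(v + K)² = (4 + 81)² = 85² = 7225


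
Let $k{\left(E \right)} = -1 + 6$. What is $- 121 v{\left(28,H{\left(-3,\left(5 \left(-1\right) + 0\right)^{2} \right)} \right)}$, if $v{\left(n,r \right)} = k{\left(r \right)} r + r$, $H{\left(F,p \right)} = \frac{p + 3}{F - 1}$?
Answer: $5082$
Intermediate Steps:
$k{\left(E \right)} = 5$
$H{\left(F,p \right)} = \frac{3 + p}{-1 + F}$
$v{\left(n,r \right)} = 6 r$ ($v{\left(n,r \right)} = 5 r + r = 6 r$)
$- 121 v{\left(28,H{\left(-3,\left(5 \left(-1\right) + 0\right)^{2} \right)} \right)} = - 121 \cdot 6 \frac{3 + \left(5 \left(-1\right) + 0\right)^{2}}{-1 - 3} = - 121 \cdot 6 \frac{3 + \left(-5 + 0\right)^{2}}{-4} = - 121 \cdot 6 \left(- \frac{3 + \left(-5\right)^{2}}{4}\right) = - 121 \cdot 6 \left(- \frac{3 + 25}{4}\right) = - 121 \cdot 6 \left(\left(- \frac{1}{4}\right) 28\right) = - 121 \cdot 6 \left(-7\right) = \left(-121\right) \left(-42\right) = 5082$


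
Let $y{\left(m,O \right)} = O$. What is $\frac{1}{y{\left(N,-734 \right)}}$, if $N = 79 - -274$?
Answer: $- \frac{1}{734} \approx -0.0013624$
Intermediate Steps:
$N = 353$ ($N = 79 + 274 = 353$)
$\frac{1}{y{\left(N,-734 \right)}} = \frac{1}{-734} = - \frac{1}{734}$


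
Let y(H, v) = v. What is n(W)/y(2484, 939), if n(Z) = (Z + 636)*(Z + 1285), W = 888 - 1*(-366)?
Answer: 1599570/313 ≈ 5110.4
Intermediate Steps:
W = 1254 (W = 888 + 366 = 1254)
n(Z) = (636 + Z)*(1285 + Z)
n(W)/y(2484, 939) = (817260 + 1254² + 1921*1254)/939 = (817260 + 1572516 + 2408934)*(1/939) = 4798710*(1/939) = 1599570/313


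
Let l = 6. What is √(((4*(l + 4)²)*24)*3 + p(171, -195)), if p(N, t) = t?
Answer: √28605 ≈ 169.13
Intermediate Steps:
√(((4*(l + 4)²)*24)*3 + p(171, -195)) = √(((4*(6 + 4)²)*24)*3 - 195) = √(((4*10²)*24)*3 - 195) = √(((4*100)*24)*3 - 195) = √((400*24)*3 - 195) = √(9600*3 - 195) = √(28800 - 195) = √28605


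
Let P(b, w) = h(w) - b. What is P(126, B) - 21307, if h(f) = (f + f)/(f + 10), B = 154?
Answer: -878676/41 ≈ -21431.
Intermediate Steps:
h(f) = 2*f/(10 + f) (h(f) = (2*f)/(10 + f) = 2*f/(10 + f))
P(b, w) = -b + 2*w/(10 + w) (P(b, w) = 2*w/(10 + w) - b = -b + 2*w/(10 + w))
P(126, B) - 21307 = (2*154 - 1*126*(10 + 154))/(10 + 154) - 21307 = (308 - 1*126*164)/164 - 21307 = (308 - 20664)/164 - 21307 = (1/164)*(-20356) - 21307 = -5089/41 - 21307 = -878676/41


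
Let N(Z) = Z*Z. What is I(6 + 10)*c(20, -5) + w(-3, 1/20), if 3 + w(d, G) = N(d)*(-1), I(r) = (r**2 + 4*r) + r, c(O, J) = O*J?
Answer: -33612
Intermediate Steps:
N(Z) = Z**2
c(O, J) = J*O
I(r) = r**2 + 5*r
w(d, G) = -3 - d**2 (w(d, G) = -3 + d**2*(-1) = -3 - d**2)
I(6 + 10)*c(20, -5) + w(-3, 1/20) = ((6 + 10)*(5 + (6 + 10)))*(-5*20) + (-3 - 1*(-3)**2) = (16*(5 + 16))*(-100) + (-3 - 1*9) = (16*21)*(-100) + (-3 - 9) = 336*(-100) - 12 = -33600 - 12 = -33612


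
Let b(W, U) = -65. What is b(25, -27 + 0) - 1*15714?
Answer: -15779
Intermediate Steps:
b(25, -27 + 0) - 1*15714 = -65 - 1*15714 = -65 - 15714 = -15779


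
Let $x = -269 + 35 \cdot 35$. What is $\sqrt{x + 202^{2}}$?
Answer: $12 \sqrt{290} \approx 204.35$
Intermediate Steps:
$x = 956$ ($x = -269 + 1225 = 956$)
$\sqrt{x + 202^{2}} = \sqrt{956 + 202^{2}} = \sqrt{956 + 40804} = \sqrt{41760} = 12 \sqrt{290}$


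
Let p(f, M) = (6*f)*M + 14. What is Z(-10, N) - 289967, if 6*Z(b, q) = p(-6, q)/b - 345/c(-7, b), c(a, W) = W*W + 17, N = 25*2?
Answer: -169613569/585 ≈ -2.8994e+5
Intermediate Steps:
N = 50
c(a, W) = 17 + W² (c(a, W) = W² + 17 = 17 + W²)
p(f, M) = 14 + 6*M*f (p(f, M) = 6*M*f + 14 = 14 + 6*M*f)
Z(b, q) = -115/(2*(17 + b²)) + (14 - 36*q)/(6*b) (Z(b, q) = ((14 + 6*q*(-6))/b - 345/(17 + b²))/6 = ((14 - 36*q)/b - 345/(17 + b²))/6 = (-345/(17 + b²) + (14 - 36*q)/b)/6 = -115/(2*(17 + b²)) + (14 - 36*q)/(6*b))
Z(-10, N) - 289967 = (⅙)*(-345*(-10) + 2*(7 - 18*50)*(17 + (-10)²))/(-10*(17 + (-10)²)) - 289967 = (⅙)*(-⅒)*(3450 + 2*(7 - 900)*(17 + 100))/(17 + 100) - 289967 = (⅙)*(-⅒)*(3450 + 2*(-893)*117)/117 - 289967 = (⅙)*(-⅒)*(1/117)*(3450 - 208962) - 289967 = (⅙)*(-⅒)*(1/117)*(-205512) - 289967 = 17126/585 - 289967 = -169613569/585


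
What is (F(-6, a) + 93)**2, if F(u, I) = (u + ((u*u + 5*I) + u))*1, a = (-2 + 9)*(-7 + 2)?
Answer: 3364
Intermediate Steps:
a = -35 (a = 7*(-5) = -35)
F(u, I) = u**2 + 2*u + 5*I (F(u, I) = (u + ((u**2 + 5*I) + u))*1 = (u + (u + u**2 + 5*I))*1 = (u**2 + 2*u + 5*I)*1 = u**2 + 2*u + 5*I)
(F(-6, a) + 93)**2 = (((-6)**2 + 2*(-6) + 5*(-35)) + 93)**2 = ((36 - 12 - 175) + 93)**2 = (-151 + 93)**2 = (-58)**2 = 3364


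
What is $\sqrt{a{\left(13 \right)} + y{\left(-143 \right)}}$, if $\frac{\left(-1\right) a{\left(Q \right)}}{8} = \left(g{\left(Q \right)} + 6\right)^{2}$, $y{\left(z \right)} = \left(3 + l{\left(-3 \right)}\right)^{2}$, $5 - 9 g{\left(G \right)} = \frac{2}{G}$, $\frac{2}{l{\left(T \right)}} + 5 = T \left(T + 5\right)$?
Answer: $\frac{i \sqrt{6831391}}{143} \approx 18.278 i$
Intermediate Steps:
$l{\left(T \right)} = \frac{2}{-5 + T \left(5 + T\right)}$ ($l{\left(T \right)} = \frac{2}{-5 + T \left(T + 5\right)} = \frac{2}{-5 + T \left(5 + T\right)}$)
$g{\left(G \right)} = \frac{5}{9} - \frac{2}{9 G}$ ($g{\left(G \right)} = \frac{5}{9} - \frac{2 \frac{1}{G}}{9} = \frac{5}{9} - \frac{2}{9 G}$)
$y{\left(z \right)} = \frac{961}{121}$ ($y{\left(z \right)} = \left(3 + \frac{2}{-5 + \left(-3\right)^{2} + 5 \left(-3\right)}\right)^{2} = \left(3 + \frac{2}{-5 + 9 - 15}\right)^{2} = \left(3 + \frac{2}{-11}\right)^{2} = \left(3 + 2 \left(- \frac{1}{11}\right)\right)^{2} = \left(3 - \frac{2}{11}\right)^{2} = \left(\frac{31}{11}\right)^{2} = \frac{961}{121}$)
$a{\left(Q \right)} = - 8 \left(6 + \frac{-2 + 5 Q}{9 Q}\right)^{2}$ ($a{\left(Q \right)} = - 8 \left(\frac{-2 + 5 Q}{9 Q} + 6\right)^{2} = - 8 \left(6 + \frac{-2 + 5 Q}{9 Q}\right)^{2}$)
$\sqrt{a{\left(13 \right)} + y{\left(-143 \right)}} = \sqrt{- \frac{8 \left(-2 + 59 \cdot 13\right)^{2}}{81 \cdot 169} + \frac{961}{121}} = \sqrt{\left(- \frac{8}{81}\right) \frac{1}{169} \left(-2 + 767\right)^{2} + \frac{961}{121}} = \sqrt{\left(- \frac{8}{81}\right) \frac{1}{169} \cdot 765^{2} + \frac{961}{121}} = \sqrt{\left(- \frac{8}{81}\right) \frac{1}{169} \cdot 585225 + \frac{961}{121}} = \sqrt{- \frac{57800}{169} + \frac{961}{121}} = \sqrt{- \frac{6831391}{20449}} = \frac{i \sqrt{6831391}}{143}$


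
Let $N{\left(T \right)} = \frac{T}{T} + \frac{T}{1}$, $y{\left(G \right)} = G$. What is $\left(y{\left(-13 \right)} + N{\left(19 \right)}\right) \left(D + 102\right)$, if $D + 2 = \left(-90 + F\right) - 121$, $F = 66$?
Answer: $-315$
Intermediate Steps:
$D = -147$ ($D = -2 + \left(\left(-90 + 66\right) - 121\right) = -2 - 145 = -147$)
$N{\left(T \right)} = 1 + T$ ($N{\left(T \right)} = 1 + T 1 = 1 + T$)
$\left(y{\left(-13 \right)} + N{\left(19 \right)}\right) \left(D + 102\right) = \left(-13 + \left(1 + 19\right)\right) \left(-147 + 102\right) = \left(-13 + 20\right) \left(-45\right) = 7 \left(-45\right) = -315$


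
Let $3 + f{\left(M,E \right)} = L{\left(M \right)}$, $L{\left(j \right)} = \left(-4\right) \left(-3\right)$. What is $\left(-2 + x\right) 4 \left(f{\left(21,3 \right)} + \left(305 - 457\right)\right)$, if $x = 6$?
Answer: $-2288$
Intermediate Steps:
$L{\left(j \right)} = 12$
$f{\left(M,E \right)} = 9$ ($f{\left(M,E \right)} = -3 + 12 = 9$)
$\left(-2 + x\right) 4 \left(f{\left(21,3 \right)} + \left(305 - 457\right)\right) = \left(-2 + 6\right) 4 \left(9 + \left(305 - 457\right)\right) = 4 \cdot 4 \left(9 + \left(305 - 457\right)\right) = 16 \left(9 - 152\right) = 16 \left(-143\right) = -2288$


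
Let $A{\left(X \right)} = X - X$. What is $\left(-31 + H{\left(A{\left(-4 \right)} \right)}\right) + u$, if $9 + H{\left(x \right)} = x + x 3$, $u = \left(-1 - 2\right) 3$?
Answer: $-49$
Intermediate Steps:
$A{\left(X \right)} = 0$
$u = -9$ ($u = \left(-3\right) 3 = -9$)
$H{\left(x \right)} = -9 + 4 x$ ($H{\left(x \right)} = -9 + \left(x + x 3\right) = -9 + \left(x + 3 x\right) = -9 + 4 x$)
$\left(-31 + H{\left(A{\left(-4 \right)} \right)}\right) + u = \left(-31 + \left(-9 + 4 \cdot 0\right)\right) - 9 = \left(-31 + \left(-9 + 0\right)\right) - 9 = \left(-31 - 9\right) - 9 = -40 - 9 = -49$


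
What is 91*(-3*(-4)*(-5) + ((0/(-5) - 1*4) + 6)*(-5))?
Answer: -6370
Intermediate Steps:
91*(-3*(-4)*(-5) + ((0/(-5) - 1*4) + 6)*(-5)) = 91*(12*(-5) + ((0*(-⅕) - 4) + 6)*(-5)) = 91*(-60 + ((0 - 4) + 6)*(-5)) = 91*(-60 + (-4 + 6)*(-5)) = 91*(-60 + 2*(-5)) = 91*(-60 - 10) = 91*(-70) = -6370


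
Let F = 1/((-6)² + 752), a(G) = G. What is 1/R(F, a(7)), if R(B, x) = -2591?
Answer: -1/2591 ≈ -0.00038595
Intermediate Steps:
F = 1/788 (F = 1/(36 + 752) = 1/788 ≈ 0.0012690)
1/R(F, a(7)) = 1/(-2591) = -1/2591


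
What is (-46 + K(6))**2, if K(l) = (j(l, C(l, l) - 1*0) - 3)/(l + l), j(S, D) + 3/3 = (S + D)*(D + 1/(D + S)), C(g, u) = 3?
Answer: 1936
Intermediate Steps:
j(S, D) = -1 + (D + S)*(D + 1/(D + S)) (j(S, D) = -1 + (S + D)*(D + 1/(D + S)) = -1 + (D + S)*(D + 1/(D + S)))
K(l) = (6 + 3*l)/(2*l) (K(l) = ((3 - 1*0)*((3 - 1*0) + l) - 3)/(l + l) = ((3 + 0)*((3 + 0) + l) - 3)/((2*l)) = (3*(3 + l) - 3)*(1/(2*l)) = ((9 + 3*l) - 3)*(1/(2*l)) = (6 + 3*l)*(1/(2*l)) = (6 + 3*l)/(2*l))
(-46 + K(6))**2 = (-46 + (3/2 + 3/6))**2 = (-46 + (3/2 + 3*(1/6)))**2 = (-46 + (3/2 + 1/2))**2 = (-46 + 2)**2 = (-44)**2 = 1936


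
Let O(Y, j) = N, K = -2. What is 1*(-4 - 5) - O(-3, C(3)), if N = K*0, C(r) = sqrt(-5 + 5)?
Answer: -9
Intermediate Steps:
C(r) = 0 (C(r) = sqrt(0) = 0)
N = 0 (N = -2*0 = 0)
O(Y, j) = 0
1*(-4 - 5) - O(-3, C(3)) = 1*(-4 - 5) - 1*0 = 1*(-9) + 0 = -9 + 0 = -9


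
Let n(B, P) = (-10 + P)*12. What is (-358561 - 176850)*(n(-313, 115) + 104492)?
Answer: -56620784072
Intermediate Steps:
n(B, P) = -120 + 12*P
(-358561 - 176850)*(n(-313, 115) + 104492) = (-358561 - 176850)*((-120 + 12*115) + 104492) = -535411*((-120 + 1380) + 104492) = -535411*(1260 + 104492) = -535411*105752 = -56620784072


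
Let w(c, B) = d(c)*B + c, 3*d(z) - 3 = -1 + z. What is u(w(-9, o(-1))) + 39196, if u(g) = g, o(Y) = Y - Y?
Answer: 39187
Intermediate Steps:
d(z) = ⅔ + z/3 (d(z) = 1 + (-1 + z)/3 = 1 + (-⅓ + z/3) = ⅔ + z/3)
o(Y) = 0
w(c, B) = c + B*(⅔ + c/3) (w(c, B) = (⅔ + c/3)*B + c = B*(⅔ + c/3) + c = c + B*(⅔ + c/3))
u(w(-9, o(-1))) + 39196 = (-9 + (⅓)*0*(2 - 9)) + 39196 = (-9 + (⅓)*0*(-7)) + 39196 = (-9 + 0) + 39196 = -9 + 39196 = 39187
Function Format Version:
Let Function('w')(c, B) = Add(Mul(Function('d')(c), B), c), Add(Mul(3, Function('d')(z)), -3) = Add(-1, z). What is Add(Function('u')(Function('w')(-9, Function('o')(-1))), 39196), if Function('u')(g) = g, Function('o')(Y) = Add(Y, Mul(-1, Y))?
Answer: 39187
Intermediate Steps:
Function('d')(z) = Add(Rational(2, 3), Mul(Rational(1, 3), z)) (Function('d')(z) = Add(1, Mul(Rational(1, 3), Add(-1, z))) = Add(1, Add(Rational(-1, 3), Mul(Rational(1, 3), z))) = Add(Rational(2, 3), Mul(Rational(1, 3), z)))
Function('o')(Y) = 0
Function('w')(c, B) = Add(c, Mul(B, Add(Rational(2, 3), Mul(Rational(1, 3), c)))) (Function('w')(c, B) = Add(Mul(Add(Rational(2, 3), Mul(Rational(1, 3), c)), B), c) = Add(Mul(B, Add(Rational(2, 3), Mul(Rational(1, 3), c))), c) = Add(c, Mul(B, Add(Rational(2, 3), Mul(Rational(1, 3), c)))))
Add(Function('u')(Function('w')(-9, Function('o')(-1))), 39196) = Add(Add(-9, Mul(Rational(1, 3), 0, Add(2, -9))), 39196) = Add(Add(-9, Mul(Rational(1, 3), 0, -7)), 39196) = Add(Add(-9, 0), 39196) = Add(-9, 39196) = 39187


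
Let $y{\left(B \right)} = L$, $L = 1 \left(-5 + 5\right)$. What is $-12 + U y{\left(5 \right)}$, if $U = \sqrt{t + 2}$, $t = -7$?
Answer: $-12$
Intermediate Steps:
$L = 0$ ($L = 1 \cdot 0 = 0$)
$y{\left(B \right)} = 0$
$U = i \sqrt{5}$ ($U = \sqrt{-7 + 2} = \sqrt{-5} = i \sqrt{5} \approx 2.2361 i$)
$-12 + U y{\left(5 \right)} = -12 + i \sqrt{5} \cdot 0 = -12 + 0 = -12$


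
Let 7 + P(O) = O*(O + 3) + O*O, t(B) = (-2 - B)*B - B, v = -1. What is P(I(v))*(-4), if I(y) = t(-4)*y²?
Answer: -52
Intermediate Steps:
t(B) = -B + B*(-2 - B) (t(B) = B*(-2 - B) - B = -B + B*(-2 - B))
I(y) = -4*y² (I(y) = (-1*(-4)*(3 - 4))*y² = (-1*(-4)*(-1))*y² = -4*y²)
P(O) = -7 + O² + O*(3 + O) (P(O) = -7 + (O*(O + 3) + O*O) = -7 + (O*(3 + O) + O²) = -7 + (O² + O*(3 + O)) = -7 + O² + O*(3 + O))
P(I(v))*(-4) = (-7 + 2*(-4*(-1)²)² + 3*(-4*(-1)²))*(-4) = (-7 + 2*(-4*1)² + 3*(-4*1))*(-4) = (-7 + 2*(-4)² + 3*(-4))*(-4) = (-7 + 2*16 - 12)*(-4) = (-7 + 32 - 12)*(-4) = 13*(-4) = -52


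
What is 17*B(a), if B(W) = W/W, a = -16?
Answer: 17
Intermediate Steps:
B(W) = 1
17*B(a) = 17*1 = 17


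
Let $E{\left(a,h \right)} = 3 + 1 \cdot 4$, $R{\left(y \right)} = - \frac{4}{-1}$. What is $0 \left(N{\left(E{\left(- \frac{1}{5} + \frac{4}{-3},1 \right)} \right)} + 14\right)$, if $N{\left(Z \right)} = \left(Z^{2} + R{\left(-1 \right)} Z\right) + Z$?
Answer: $0$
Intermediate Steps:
$R{\left(y \right)} = 4$ ($R{\left(y \right)} = \left(-4\right) \left(-1\right) = 4$)
$E{\left(a,h \right)} = 7$ ($E{\left(a,h \right)} = 3 + 4 = 7$)
$N{\left(Z \right)} = Z^{2} + 5 Z$ ($N{\left(Z \right)} = \left(Z^{2} + 4 Z\right) + Z = Z^{2} + 5 Z$)
$0 \left(N{\left(E{\left(- \frac{1}{5} + \frac{4}{-3},1 \right)} \right)} + 14\right) = 0 \left(7 \left(5 + 7\right) + 14\right) = 0 \left(7 \cdot 12 + 14\right) = 0 \left(84 + 14\right) = 0 \cdot 98 = 0$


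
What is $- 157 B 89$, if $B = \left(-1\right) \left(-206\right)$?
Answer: $-2878438$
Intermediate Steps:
$B = 206$
$- 157 B 89 = \left(-157\right) 206 \cdot 89 = \left(-32342\right) 89 = -2878438$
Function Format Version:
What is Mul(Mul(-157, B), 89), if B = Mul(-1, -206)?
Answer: -2878438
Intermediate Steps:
B = 206
Mul(Mul(-157, B), 89) = Mul(Mul(-157, 206), 89) = Mul(-32342, 89) = -2878438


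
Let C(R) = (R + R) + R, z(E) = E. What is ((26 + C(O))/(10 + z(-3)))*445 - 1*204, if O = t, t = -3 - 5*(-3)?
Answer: 26162/7 ≈ 3737.4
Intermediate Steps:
t = 12 (t = -3 + 15 = 12)
O = 12
C(R) = 3*R (C(R) = 2*R + R = 3*R)
((26 + C(O))/(10 + z(-3)))*445 - 1*204 = ((26 + 3*12)/(10 - 3))*445 - 1*204 = ((26 + 36)/7)*445 - 204 = (62*(⅐))*445 - 204 = (62/7)*445 - 204 = 27590/7 - 204 = 26162/7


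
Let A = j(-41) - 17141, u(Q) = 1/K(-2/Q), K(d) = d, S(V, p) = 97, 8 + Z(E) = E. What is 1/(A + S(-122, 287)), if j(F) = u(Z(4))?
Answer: -1/17042 ≈ -5.8679e-5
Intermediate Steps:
Z(E) = -8 + E
u(Q) = -Q/2 (u(Q) = 1/(-2/Q) = -Q/2)
j(F) = 2 (j(F) = -(-8 + 4)/2 = -½*(-4) = 2)
A = -17139 (A = 2 - 17141 = -17139)
1/(A + S(-122, 287)) = 1/(-17139 + 97) = 1/(-17042) = -1/17042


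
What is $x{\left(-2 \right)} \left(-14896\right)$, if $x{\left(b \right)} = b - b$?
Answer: $0$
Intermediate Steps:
$x{\left(b \right)} = 0$
$x{\left(-2 \right)} \left(-14896\right) = 0 \left(-14896\right) = 0$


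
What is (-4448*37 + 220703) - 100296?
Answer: -44169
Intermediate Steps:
(-4448*37 + 220703) - 100296 = (-164576 + 220703) - 100296 = 56127 - 100296 = -44169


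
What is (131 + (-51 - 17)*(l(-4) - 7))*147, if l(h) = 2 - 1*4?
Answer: 109221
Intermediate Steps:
l(h) = -2 (l(h) = 2 - 4 = -2)
(131 + (-51 - 17)*(l(-4) - 7))*147 = (131 + (-51 - 17)*(-2 - 7))*147 = (131 - 68*(-9))*147 = (131 + 612)*147 = 743*147 = 109221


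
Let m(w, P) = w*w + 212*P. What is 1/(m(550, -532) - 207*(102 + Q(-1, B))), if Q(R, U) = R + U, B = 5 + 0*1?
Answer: 1/167774 ≈ 5.9604e-6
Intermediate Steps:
m(w, P) = w² + 212*P
B = 5 (B = 5 + 0 = 5)
1/(m(550, -532) - 207*(102 + Q(-1, B))) = 1/((550² + 212*(-532)) - 207*(102 + (-1 + 5))) = 1/((302500 - 112784) - 207*(102 + 4)) = 1/(189716 - 207*106) = 1/(189716 - 21942) = 1/167774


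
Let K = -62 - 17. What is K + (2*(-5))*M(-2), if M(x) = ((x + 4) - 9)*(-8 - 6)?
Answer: -1059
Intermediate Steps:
K = -79
M(x) = 70 - 14*x (M(x) = ((4 + x) - 9)*(-14) = (-5 + x)*(-14) = 70 - 14*x)
K + (2*(-5))*M(-2) = -79 + (2*(-5))*(70 - 14*(-2)) = -79 - 10*(70 + 28) = -79 - 10*98 = -79 - 980 = -1059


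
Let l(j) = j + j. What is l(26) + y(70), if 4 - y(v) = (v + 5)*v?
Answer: -5194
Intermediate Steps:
y(v) = 4 - v*(5 + v) (y(v) = 4 - (v + 5)*v = 4 - (5 + v)*v = 4 - v*(5 + v))
l(j) = 2*j
l(26) + y(70) = 2*26 + (4 - 1*70² - 5*70) = 52 + (4 - 1*4900 - 350) = 52 + (4 - 4900 - 350) = 52 - 5246 = -5194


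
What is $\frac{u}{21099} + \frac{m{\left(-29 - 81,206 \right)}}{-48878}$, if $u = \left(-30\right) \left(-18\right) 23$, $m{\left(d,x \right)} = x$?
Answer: $\frac{100453061}{171879487} \approx 0.58444$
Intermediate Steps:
$u = 12420$ ($u = 540 \cdot 23 = 12420$)
$\frac{u}{21099} + \frac{m{\left(-29 - 81,206 \right)}}{-48878} = \frac{12420}{21099} + \frac{206}{-48878} = 12420 \cdot \frac{1}{21099} + 206 \left(- \frac{1}{48878}\right) = \frac{4140}{7033} - \frac{103}{24439} = \frac{100453061}{171879487}$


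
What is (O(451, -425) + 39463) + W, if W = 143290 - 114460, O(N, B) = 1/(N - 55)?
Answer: 27044029/396 ≈ 68293.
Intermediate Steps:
O(N, B) = 1/(-55 + N)
W = 28830
(O(451, -425) + 39463) + W = (1/(-55 + 451) + 39463) + 28830 = (1/396 + 39463) + 28830 = 15627349/396 + 28830 = 27044029/396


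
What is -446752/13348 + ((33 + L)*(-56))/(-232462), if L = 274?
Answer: -275594108/8252401 ≈ -33.396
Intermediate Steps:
-446752/13348 + ((33 + L)*(-56))/(-232462) = -446752/13348 + ((33 + 274)*(-56))/(-232462) = -446752*1/13348 + (307*(-56))*(-1/232462) = -111688/3337 - 17192*(-1/232462) = -111688/3337 + 8596/116231 = -275594108/8252401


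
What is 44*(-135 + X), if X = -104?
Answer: -10516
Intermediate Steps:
44*(-135 + X) = 44*(-135 - 104) = 44*(-239) = -10516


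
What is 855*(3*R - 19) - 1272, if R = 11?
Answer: 10698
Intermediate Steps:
855*(3*R - 19) - 1272 = 855*(3*11 - 19) - 1272 = 855*(33 - 19) - 1272 = 855*14 - 1272 = 11970 - 1272 = 10698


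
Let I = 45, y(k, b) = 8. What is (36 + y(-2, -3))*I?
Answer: 1980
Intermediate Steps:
(36 + y(-2, -3))*I = (36 + 8)*45 = 44*45 = 1980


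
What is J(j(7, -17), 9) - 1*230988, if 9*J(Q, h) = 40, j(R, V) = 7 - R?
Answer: -2078852/9 ≈ -2.3098e+5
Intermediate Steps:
J(Q, h) = 40/9 (J(Q, h) = (⅑)*40 = 40/9)
J(j(7, -17), 9) - 1*230988 = 40/9 - 1*230988 = 40/9 - 230988 = -2078852/9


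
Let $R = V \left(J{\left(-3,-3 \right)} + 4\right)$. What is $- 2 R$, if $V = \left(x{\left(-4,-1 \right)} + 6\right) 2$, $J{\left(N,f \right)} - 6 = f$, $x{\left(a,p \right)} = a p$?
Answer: $-280$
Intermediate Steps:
$J{\left(N,f \right)} = 6 + f$
$V = 20$ ($V = \left(\left(-4\right) \left(-1\right) + 6\right) 2 = \left(4 + 6\right) 2 = 10 \cdot 2 = 20$)
$R = 140$ ($R = 20 \left(\left(6 - 3\right) + 4\right) = 20 \left(3 + 4\right) = 20 \cdot 7 = 140$)
$- 2 R = \left(-2\right) 140 = -280$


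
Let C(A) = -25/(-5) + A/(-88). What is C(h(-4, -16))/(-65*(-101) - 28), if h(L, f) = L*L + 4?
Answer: 35/47938 ≈ 0.00073011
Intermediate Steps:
h(L, f) = 4 + L**2 (h(L, f) = L**2 + 4 = 4 + L**2)
C(A) = 5 - A/88 (C(A) = -25*(-1/5) + A*(-1/88) = 5 - A/88)
C(h(-4, -16))/(-65*(-101) - 28) = (5 - (4 + (-4)**2)/88)/(-65*(-101) - 28) = (5 - (4 + 16)/88)/(6565 - 28) = (5 - 1/88*20)/6537 = (5 - 5/22)*(1/6537) = (105/22)*(1/6537) = 35/47938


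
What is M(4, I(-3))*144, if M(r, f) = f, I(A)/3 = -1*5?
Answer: -2160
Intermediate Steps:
I(A) = -15 (I(A) = 3*(-1*5) = 3*(-5) = -15)
M(4, I(-3))*144 = -15*144 = -2160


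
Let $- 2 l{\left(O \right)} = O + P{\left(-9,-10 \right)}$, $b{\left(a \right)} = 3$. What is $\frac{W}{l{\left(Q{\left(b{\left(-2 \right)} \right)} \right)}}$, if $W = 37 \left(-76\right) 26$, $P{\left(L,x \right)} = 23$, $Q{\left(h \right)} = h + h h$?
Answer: $\frac{146224}{35} \approx 4177.8$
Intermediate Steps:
$Q{\left(h \right)} = h + h^{2}$
$W = -73112$ ($W = \left(-2812\right) 26 = -73112$)
$l{\left(O \right)} = - \frac{23}{2} - \frac{O}{2}$ ($l{\left(O \right)} = - \frac{O + 23}{2} = - \frac{23 + O}{2} = - \frac{23}{2} - \frac{O}{2}$)
$\frac{W}{l{\left(Q{\left(b{\left(-2 \right)} \right)} \right)}} = - \frac{73112}{- \frac{23}{2} - \frac{3 \left(1 + 3\right)}{2}} = - \frac{73112}{- \frac{23}{2} - \frac{3 \cdot 4}{2}} = - \frac{73112}{- \frac{23}{2} - 6} = - \frac{73112}{- \frac{35}{2}} = \left(-73112\right) \left(- \frac{2}{35}\right) = \frac{146224}{35}$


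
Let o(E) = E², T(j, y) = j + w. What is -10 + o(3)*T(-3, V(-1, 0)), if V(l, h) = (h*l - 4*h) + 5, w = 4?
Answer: -1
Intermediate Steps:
V(l, h) = 5 - 4*h + h*l (V(l, h) = (-4*h + h*l) + 5 = 5 - 4*h + h*l)
T(j, y) = 4 + j (T(j, y) = j + 4 = 4 + j)
-10 + o(3)*T(-3, V(-1, 0)) = -10 + 3²*(4 - 3) = -10 + 9*1 = -10 + 9 = -1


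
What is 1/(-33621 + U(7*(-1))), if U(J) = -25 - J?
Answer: -1/33639 ≈ -2.9727e-5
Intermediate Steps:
1/(-33621 + U(7*(-1))) = 1/(-33621 + (-25 - 7*(-1))) = 1/(-33621 + (-25 - 1*(-7))) = 1/(-33621 + (-25 + 7)) = 1/(-33621 - 18) = 1/(-33639) = -1/33639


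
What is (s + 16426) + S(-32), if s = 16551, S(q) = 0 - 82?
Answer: 32895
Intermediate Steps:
S(q) = -82
(s + 16426) + S(-32) = (16551 + 16426) - 82 = 32977 - 82 = 32895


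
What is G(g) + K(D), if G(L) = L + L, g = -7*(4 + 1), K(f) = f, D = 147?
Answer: 77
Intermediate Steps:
g = -35 (g = -7*5 = -35)
G(L) = 2*L
G(g) + K(D) = 2*(-35) + 147 = -70 + 147 = 77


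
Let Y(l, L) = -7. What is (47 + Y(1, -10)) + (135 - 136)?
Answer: 39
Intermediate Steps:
(47 + Y(1, -10)) + (135 - 136) = (47 - 7) + (135 - 136) = 40 - 1 = 39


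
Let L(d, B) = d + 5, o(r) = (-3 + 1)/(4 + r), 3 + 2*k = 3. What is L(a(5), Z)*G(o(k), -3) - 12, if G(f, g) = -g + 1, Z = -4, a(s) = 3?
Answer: 20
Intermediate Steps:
k = 0 (k = -3/2 + (1/2)*3 = -3/2 + 3/2 = 0)
o(r) = -2/(4 + r)
G(f, g) = 1 - g
L(d, B) = 5 + d
L(a(5), Z)*G(o(k), -3) - 12 = (5 + 3)*(1 - 1*(-3)) - 12 = 8*(1 + 3) - 12 = 8*4 - 12 = 32 - 12 = 20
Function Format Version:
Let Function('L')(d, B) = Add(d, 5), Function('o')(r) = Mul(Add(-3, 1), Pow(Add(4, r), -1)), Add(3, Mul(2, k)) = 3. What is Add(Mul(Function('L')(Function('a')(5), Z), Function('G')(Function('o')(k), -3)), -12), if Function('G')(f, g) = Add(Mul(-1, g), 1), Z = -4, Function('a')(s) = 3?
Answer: 20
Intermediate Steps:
k = 0 (k = Add(Rational(-3, 2), Mul(Rational(1, 2), 3)) = Add(Rational(-3, 2), Rational(3, 2)) = 0)
Function('o')(r) = Mul(-2, Pow(Add(4, r), -1))
Function('G')(f, g) = Add(1, Mul(-1, g))
Function('L')(d, B) = Add(5, d)
Add(Mul(Function('L')(Function('a')(5), Z), Function('G')(Function('o')(k), -3)), -12) = Add(Mul(Add(5, 3), Add(1, Mul(-1, -3))), -12) = Add(Mul(8, Add(1, 3)), -12) = Add(Mul(8, 4), -12) = Add(32, -12) = 20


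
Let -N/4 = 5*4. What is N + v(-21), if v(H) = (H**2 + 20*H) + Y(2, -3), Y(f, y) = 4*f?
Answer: -51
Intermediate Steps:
N = -80 (N = -20*4 = -4*20 = -80)
v(H) = 8 + H**2 + 20*H (v(H) = (H**2 + 20*H) + 4*2 = (H**2 + 20*H) + 8 = 8 + H**2 + 20*H)
N + v(-21) = -80 + (8 + (-21)**2 + 20*(-21)) = -80 + (8 + 441 - 420) = -80 + 29 = -51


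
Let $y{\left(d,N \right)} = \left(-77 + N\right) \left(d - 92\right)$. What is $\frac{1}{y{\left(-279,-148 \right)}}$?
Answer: $\frac{1}{83475} \approx 1.198 \cdot 10^{-5}$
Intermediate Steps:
$y{\left(d,N \right)} = \left(-92 + d\right) \left(-77 + N\right)$ ($y{\left(d,N \right)} = \left(-77 + N\right) \left(-92 + d\right) = \left(-92 + d\right) \left(-77 + N\right)$)
$\frac{1}{y{\left(-279,-148 \right)}} = \frac{1}{7084 - -13616 - -21483 - -41292} = \frac{1}{7084 + 13616 + 21483 + 41292} = \frac{1}{83475}$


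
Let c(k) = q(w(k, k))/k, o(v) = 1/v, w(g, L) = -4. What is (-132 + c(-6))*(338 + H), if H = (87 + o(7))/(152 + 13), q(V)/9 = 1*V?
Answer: -469200/11 ≈ -42655.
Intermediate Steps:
q(V) = 9*V (q(V) = 9*(1*V) = 9*V)
H = 122/231 (H = (87 + 1/7)/(152 + 13) = (87 + ⅐)/165 = (610/7)*(1/165) = 122/231 ≈ 0.52814)
c(k) = -36/k (c(k) = (9*(-4))/k = -36/k)
(-132 + c(-6))*(338 + H) = (-132 - 36/(-6))*(338 + 122/231) = (-132 - 36*(-⅙))*(78200/231) = (-132 + 6)*(78200/231) = -126*78200/231 = -469200/11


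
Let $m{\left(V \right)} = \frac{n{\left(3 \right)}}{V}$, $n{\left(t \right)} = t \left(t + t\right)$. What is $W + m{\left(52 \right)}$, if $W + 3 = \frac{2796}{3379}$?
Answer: $- \frac{160455}{87854} \approx -1.8264$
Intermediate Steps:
$W = - \frac{7341}{3379}$ ($W = -3 + \frac{2796}{3379} = - \frac{7341}{3379} \approx -2.1725$)
$n{\left(t \right)} = 2 t^{2}$ ($n{\left(t \right)} = t 2 t = 2 t^{2}$)
$m{\left(V \right)} = \frac{18}{V}$ ($m{\left(V \right)} = \frac{2 \cdot 3^{2}}{V} = \frac{2 \cdot 9}{V} = \frac{18}{V}$)
$W + m{\left(52 \right)} = - \frac{7341}{3379} + \frac{18}{52} = - \frac{7341}{3379} + 18 \cdot \frac{1}{52} = - \frac{7341}{3379} + \frac{9}{26} = - \frac{160455}{87854}$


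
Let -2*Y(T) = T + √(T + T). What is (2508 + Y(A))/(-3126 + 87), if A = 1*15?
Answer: -1667/2026 + √30/6078 ≈ -0.82190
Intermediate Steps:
A = 15
Y(T) = -T/2 - √2*√T/2 (Y(T) = -(T + √(T + T))/2 = -(T + √(2*T))/2 = -(T + √2*√T)/2 = -T/2 - √2*√T/2)
(2508 + Y(A))/(-3126 + 87) = (2508 + (-½*15 - √2*√15/2))/(-3126 + 87) = (2508 + (-15/2 - √30/2))/(-3039) = (5001/2 - √30/2)*(-1/3039) = -1667/2026 + √30/6078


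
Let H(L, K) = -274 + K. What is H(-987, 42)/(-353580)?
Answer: 58/88395 ≈ 0.00065615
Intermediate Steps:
H(-987, 42)/(-353580) = (-274 + 42)/(-353580) = -232*(-1/353580) = 58/88395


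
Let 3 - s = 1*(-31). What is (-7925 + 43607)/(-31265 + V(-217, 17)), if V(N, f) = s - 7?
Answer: -17841/15619 ≈ -1.1423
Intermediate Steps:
s = 34 (s = 3 - (-31) = 3 - 1*(-31) = 3 + 31 = 34)
V(N, f) = 27 (V(N, f) = 34 - 7 = 27)
(-7925 + 43607)/(-31265 + V(-217, 17)) = (-7925 + 43607)/(-31265 + 27) = 35682/(-31238) = 35682*(-1/31238) = -17841/15619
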